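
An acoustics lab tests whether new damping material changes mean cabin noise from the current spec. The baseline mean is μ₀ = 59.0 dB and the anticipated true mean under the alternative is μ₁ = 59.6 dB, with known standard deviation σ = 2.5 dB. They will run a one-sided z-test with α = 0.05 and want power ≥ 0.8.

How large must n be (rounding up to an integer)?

Standardized effect: d = |μ₁ − μ₀| / σ = |59.6 − 59.0| / 2.5 = 0.2400
Set Φ(δ − 1.645) = 0.8; then δ − 1.645 = Φ⁻¹(0.8) = 0.842, giving δ = 2.486.
δ = d·√n ⇒ n = (δ/d)² = (2.486 / 0.2400)² = 107.34.
Round up to the next whole unit.

n = 108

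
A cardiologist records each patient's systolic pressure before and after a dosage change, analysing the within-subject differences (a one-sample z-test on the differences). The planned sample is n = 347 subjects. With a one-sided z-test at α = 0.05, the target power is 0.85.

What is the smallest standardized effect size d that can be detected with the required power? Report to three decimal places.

Required noncentrality: δ = z_{0.05} + z_{0.15} = 1.645 + 1.036 = 2.681.
δ = d·√n ⇒ d = δ/√n = 2.681/√347 = 0.1439.

d ≈ 0.144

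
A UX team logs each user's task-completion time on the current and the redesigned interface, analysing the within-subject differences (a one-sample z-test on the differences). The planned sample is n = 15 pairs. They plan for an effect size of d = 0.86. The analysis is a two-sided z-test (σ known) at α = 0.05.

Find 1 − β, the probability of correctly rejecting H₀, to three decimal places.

Power ≈ 0.915

Noncentrality parameter: δ = d·√n = 0.86 × √15 = 3.3308
Two-sided α = 0.05 → critical value z_{0.025} = 1.960.
Power = Φ(δ − 1.960) + Φ(−δ − 1.960) = Φ(1.371) + Φ(-5.291) = 0.9148 + 0.0000 = 0.9148.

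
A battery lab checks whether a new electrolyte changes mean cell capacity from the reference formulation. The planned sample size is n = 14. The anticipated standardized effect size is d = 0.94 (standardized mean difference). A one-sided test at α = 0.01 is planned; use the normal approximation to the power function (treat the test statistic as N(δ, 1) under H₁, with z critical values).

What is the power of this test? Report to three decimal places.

Power ≈ 0.883

Noncentrality parameter: δ = d·√n = 0.94 × √14 = 3.5172
One-sided α = 0.01 → critical value z_{0.01} = 2.326.
Power = Φ(δ − 2.326) = Φ(1.191) = 0.8831.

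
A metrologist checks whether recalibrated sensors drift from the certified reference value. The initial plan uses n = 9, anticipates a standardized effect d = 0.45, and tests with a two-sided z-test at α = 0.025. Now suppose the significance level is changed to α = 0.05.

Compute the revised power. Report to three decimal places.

δ = d·√n = 0.45 × √9 = 1.3500 (unchanged). New critical value: z_{0.025} = 1.960.
Revised power = Φ(δ − 1.960) + Φ(−δ − 1.960) = Φ(-0.610) + Φ(-3.310) = 0.2709 + 0.0005 = 0.2714.

Power ≈ 0.271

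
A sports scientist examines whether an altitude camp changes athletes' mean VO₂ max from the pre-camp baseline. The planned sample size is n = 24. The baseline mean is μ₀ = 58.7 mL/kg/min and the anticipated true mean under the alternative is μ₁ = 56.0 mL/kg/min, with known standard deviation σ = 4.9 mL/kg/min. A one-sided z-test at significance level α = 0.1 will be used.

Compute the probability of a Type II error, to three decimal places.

β ≈ 0.078

Standardized effect: d = |μ₁ − μ₀| / σ = |56.0 − 58.7| / 4.9 = 0.5510
Noncentrality parameter: δ = d·√n = 0.5510 × √24 = 2.6994
One-sided α = 0.1 → critical value z_{0.1} = 1.282.
Power = Φ(δ − 1.282) = Φ(1.418) = 0.9219.
Type II error: β = 1 − power = 1 − 0.9219 = 0.0781.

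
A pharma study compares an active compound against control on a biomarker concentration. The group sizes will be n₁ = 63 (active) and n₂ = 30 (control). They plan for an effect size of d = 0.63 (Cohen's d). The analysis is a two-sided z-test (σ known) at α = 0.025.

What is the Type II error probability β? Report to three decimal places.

β ≈ 0.275

Noncentrality parameter: δ = d / √(1/n₁ + 1/n₂) = 0.63 / √(1/63 + 1/30) = 2.8401
Two-sided α = 0.025 → critical value z_{0.0125} = 2.241.
Power = Φ(δ − 2.241) + Φ(−δ − 2.241) = Φ(0.599) + Φ(-5.081) = 0.7253 + 0.0000 = 0.7253.
Type II error: β = 1 − power = 1 − 0.7253 = 0.2747.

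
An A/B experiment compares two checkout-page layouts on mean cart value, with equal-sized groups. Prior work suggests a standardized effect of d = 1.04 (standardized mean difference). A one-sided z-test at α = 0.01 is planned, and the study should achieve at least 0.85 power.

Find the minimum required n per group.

Set Φ(δ − 2.326) = 0.85; then δ − 2.326 = Φ⁻¹(0.85) = 1.036, giving δ = 3.363.
δ = d·√(n/2) ⇒ n = 2(δ/d)² = 2 × (3.363 / 1.04)² = 20.91.
Round up to the next whole unit.

n = 21 per group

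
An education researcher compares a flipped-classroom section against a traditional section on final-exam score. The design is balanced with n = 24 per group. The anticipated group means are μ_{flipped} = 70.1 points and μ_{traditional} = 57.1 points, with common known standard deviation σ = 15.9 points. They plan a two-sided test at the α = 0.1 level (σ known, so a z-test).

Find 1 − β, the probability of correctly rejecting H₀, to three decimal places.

Power ≈ 0.882

Standardized effect: d = |μ_{flipped} − μ_{traditional}| / σ = |70.1 − 57.1| / 15.9 = 0.8176
Noncentrality parameter: δ = d·√(n/2) = 0.8176 × √(24/2) = 2.8323
Critical value for a two-sided test at α = 0.1: z_{α/2} = 1.645.
Power = Φ(δ − 1.645) + Φ(−δ − 1.645) = Φ(1.187) + Φ(-4.477) = 0.8825 + 0.0000 = 0.8825.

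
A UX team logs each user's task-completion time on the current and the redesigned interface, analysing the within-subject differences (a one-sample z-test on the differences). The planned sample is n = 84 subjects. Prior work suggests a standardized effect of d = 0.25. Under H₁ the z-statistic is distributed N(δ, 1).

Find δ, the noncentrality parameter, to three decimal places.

δ = d·√n = 0.25 × √84 = 2.2913

δ ≈ 2.291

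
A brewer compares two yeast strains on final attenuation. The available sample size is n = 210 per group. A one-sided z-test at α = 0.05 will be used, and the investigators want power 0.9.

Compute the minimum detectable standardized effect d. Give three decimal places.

d ≈ 0.286

Required noncentrality: δ = z_{0.05} + z_{0.10} = 1.645 + 1.282 = 2.926.
δ = d·√(n/2) ⇒ d = δ/√(n/2) = 2.926/√(210/2) = 0.2856.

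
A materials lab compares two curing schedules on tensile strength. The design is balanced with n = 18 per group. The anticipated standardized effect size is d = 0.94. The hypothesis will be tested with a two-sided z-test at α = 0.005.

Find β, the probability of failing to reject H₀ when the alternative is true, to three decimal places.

β ≈ 0.495

Noncentrality parameter: δ = d·√(n/2) = 0.94 × √(18/2) = 2.8200
Two-sided α = 0.005 → critical value z_{0.0025} = 2.807.
Power = Φ(δ − 2.807) + Φ(−δ − 2.807) = Φ(0.013) + Φ(-5.627) = 0.5052 + 0.0000 = 0.5052.
Type II error: β = 1 − power = 1 − 0.5052 = 0.4948.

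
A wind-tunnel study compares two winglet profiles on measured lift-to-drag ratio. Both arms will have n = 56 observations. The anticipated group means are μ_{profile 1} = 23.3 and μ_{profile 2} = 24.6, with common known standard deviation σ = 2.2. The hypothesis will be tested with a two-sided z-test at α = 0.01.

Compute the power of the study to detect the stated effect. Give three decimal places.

Power ≈ 0.709

Standardized effect: d = |μ_{profile 1} − μ_{profile 2}| / σ = |23.3 − 24.6| / 2.2 = 0.5909
Noncentrality parameter: λ = d·√(n/2) = 0.5909 × √(56/2) = 3.1268
Two-sided α = 0.01 → critical value z_{0.005} = 2.576.
Power = Φ(λ − 2.576) + Φ(−λ − 2.576) = Φ(0.551) + Φ(-5.703) = 0.7092 + 0.0000 = 0.7092.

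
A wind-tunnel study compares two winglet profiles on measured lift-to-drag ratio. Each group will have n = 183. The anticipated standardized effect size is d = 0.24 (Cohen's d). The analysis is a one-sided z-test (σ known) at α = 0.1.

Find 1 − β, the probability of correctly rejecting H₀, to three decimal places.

Noncentrality parameter: δ = d·√(n/2) = 0.24 × √(183/2) = 2.2957
One-sided α = 0.1 → critical value z_{0.1} = 1.282.
Power = Φ(δ − 1.282) = Φ(1.014) = 0.8448.

Power ≈ 0.845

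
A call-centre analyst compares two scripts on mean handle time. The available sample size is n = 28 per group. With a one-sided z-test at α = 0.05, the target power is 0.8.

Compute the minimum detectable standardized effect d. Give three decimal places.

d ≈ 0.665

Need Φ(δ − 1.645) = 0.8, so δ = 1.645 + 0.842 = 2.486.
δ = d·√(n/2) ⇒ d = δ/√(n/2) = 2.486/√(28/2) = 0.6645.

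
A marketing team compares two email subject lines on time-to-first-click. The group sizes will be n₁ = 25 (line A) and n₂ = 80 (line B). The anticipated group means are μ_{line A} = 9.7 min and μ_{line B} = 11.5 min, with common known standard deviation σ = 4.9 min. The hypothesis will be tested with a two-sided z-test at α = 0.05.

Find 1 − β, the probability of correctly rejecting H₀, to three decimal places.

Standardized effect: d = |μ_{line A} − μ_{line B}| / σ = |9.7 − 11.5| / 4.9 = 0.3673
Noncentrality parameter: δ = d / √(1/n₁ + 1/n₂) = 0.3673 / √(1/25 + 1/80) = 1.6032
Two-sided α = 0.05 → critical value z_{0.025} = 1.960.
Power = Φ(δ − 1.960) + Φ(−δ − 1.960) = Φ(-0.357) + Φ(-3.563) = 0.3606 + 0.0002 = 0.3608.

Power ≈ 0.361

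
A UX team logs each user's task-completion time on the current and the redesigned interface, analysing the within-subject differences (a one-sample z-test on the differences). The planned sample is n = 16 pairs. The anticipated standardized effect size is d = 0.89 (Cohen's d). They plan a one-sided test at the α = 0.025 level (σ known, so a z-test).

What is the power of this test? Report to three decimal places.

Power ≈ 0.945

Noncentrality parameter: δ = d·√n = 0.89 × √16 = 3.5600
Critical value for a one-sided test at α = 0.025: z_α = 1.960.
Power = Φ(δ − 1.960) = Φ(1.600) = 0.9452.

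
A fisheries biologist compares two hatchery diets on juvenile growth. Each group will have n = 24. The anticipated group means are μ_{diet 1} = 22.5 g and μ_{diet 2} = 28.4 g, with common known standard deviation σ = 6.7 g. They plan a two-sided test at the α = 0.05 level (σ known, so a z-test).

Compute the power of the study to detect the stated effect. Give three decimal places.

Power ≈ 0.862

Standardized effect: d = |μ_{diet 1} − μ_{diet 2}| / σ = |22.5 − 28.4| / 6.7 = 0.8806
Noncentrality parameter: δ = d·√(n/2) = 0.8806 × √(24/2) = 3.0505
Two-sided α = 0.05 → critical value z_{0.025} = 1.960.
Power = Φ(δ − 1.960) + Φ(−δ − 1.960) = Φ(1.091) + Φ(-5.010) = 0.8623 + 0.0000 = 0.8623.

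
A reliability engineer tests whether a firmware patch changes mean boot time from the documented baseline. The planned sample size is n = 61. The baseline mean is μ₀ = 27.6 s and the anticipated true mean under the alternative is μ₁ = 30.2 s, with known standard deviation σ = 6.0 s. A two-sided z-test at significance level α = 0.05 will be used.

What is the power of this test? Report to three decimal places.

Standardized effect: d = |μ₁ − μ₀| / σ = |30.2 − 27.6| / 6.0 = 0.4333
Noncentrality parameter: δ = d·√n = 0.4333 × √61 = 3.3844
Critical value for a two-sided test at α = 0.05: z_{α/2} = 1.960.
Power = Φ(δ − 1.960) + Φ(−δ − 1.960) = Φ(1.424) + Φ(-5.344) = 0.9228 + 0.0000 = 0.9228.

Power ≈ 0.923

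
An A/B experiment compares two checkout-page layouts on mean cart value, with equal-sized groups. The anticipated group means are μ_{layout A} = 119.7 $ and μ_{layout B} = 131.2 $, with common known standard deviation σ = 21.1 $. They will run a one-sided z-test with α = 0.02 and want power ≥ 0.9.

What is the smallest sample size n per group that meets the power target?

n = 75 per group

Standardized effect: d = |μ_{layout A} − μ_{layout B}| / σ = |119.7 − 131.2| / 21.1 = 0.5450
For power 0.9 need Φ(δ − z_{0.02}) = 0.9, so δ = z_{0.02} + z_{0.10} = 2.054 + 1.282 = 3.335.
δ = d·√(n/2) ⇒ n = 2(δ/d)² = 2 × (3.335 / 0.5450)² = 74.90.
Round up to the next whole unit.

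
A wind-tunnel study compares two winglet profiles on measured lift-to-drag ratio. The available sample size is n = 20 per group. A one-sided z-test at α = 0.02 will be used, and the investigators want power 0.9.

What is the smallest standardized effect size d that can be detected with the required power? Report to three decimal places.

d ≈ 1.055

Need Φ(δ − 2.054) = 0.9, so δ = 2.054 + 1.282 = 3.335.
δ = d·√(n/2) ⇒ d = δ/√(n/2) = 3.335/√(20/2) = 1.0547.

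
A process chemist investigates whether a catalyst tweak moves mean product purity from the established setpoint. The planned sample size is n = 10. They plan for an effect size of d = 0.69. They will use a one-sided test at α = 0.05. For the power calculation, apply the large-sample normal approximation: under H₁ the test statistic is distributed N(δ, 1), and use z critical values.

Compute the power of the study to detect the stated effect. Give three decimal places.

Noncentrality parameter: δ = d·√n = 0.69 × √10 = 2.1820
Critical value for a one-sided test at α = 0.05: z_α = 1.645.
Power = Φ(δ − 1.645) = Φ(0.537) = 0.7044.

Power ≈ 0.704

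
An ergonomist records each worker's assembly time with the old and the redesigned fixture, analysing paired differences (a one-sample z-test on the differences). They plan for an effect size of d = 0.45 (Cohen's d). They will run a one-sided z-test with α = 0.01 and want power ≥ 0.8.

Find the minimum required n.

n = 50

Set Φ(δ − 2.326) = 0.8; then δ − 2.326 = Φ⁻¹(0.8) = 0.842, giving δ = 3.168.
δ = d·√n ⇒ n = (δ/d)² = (3.168 / 0.45)² = 49.56.
Rounding up, n = 50.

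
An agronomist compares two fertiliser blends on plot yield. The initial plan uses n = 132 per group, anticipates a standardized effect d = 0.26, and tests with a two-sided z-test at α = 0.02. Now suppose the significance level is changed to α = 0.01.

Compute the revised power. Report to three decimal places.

δ = d·√(n/2) = 0.26 × √(132/2) = 2.1122 (unchanged). New critical value: z_{0.005} = 2.576.
Revised power = Φ(δ − 2.576) + Φ(−δ − 2.576) = Φ(-0.464) + Φ(-4.688) = 0.3215 + 0.0000 = 0.3215.

Power ≈ 0.321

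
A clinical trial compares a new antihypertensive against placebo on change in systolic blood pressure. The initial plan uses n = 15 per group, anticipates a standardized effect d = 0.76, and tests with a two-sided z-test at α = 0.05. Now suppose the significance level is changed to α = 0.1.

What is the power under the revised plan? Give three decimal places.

δ = d·√(n/2) = 0.76 × √(15/2) = 2.0813 (unchanged). New critical value: z_{0.05} = 1.645.
Revised power = Φ(δ − 1.645) + Φ(−δ − 1.645) = Φ(0.436) + Φ(-3.726) = 0.6688 + 0.0001 = 0.6689.

Power ≈ 0.669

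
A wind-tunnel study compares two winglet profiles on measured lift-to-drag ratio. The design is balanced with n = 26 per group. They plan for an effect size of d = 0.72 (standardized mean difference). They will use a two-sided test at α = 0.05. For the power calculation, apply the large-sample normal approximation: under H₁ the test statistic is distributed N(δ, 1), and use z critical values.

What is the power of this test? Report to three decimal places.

Power ≈ 0.738

Noncentrality parameter: δ = d·√(n/2) = 0.72 × √(26/2) = 2.5960
Critical value for a two-sided test at α = 0.05: z_{α/2} = 1.960.
Power = Φ(δ − 1.960) + Φ(−δ − 1.960) = Φ(0.636) + Φ(-4.556) = 0.7376 + 0.0000 = 0.7376.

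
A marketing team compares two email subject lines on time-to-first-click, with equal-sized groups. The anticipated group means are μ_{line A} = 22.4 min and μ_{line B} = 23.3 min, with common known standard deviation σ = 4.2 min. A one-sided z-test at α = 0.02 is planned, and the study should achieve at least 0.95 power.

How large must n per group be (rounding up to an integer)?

n = 596 per group

Standardized effect: d = |μ_{line A} − μ_{line B}| / σ = |22.4 − 23.3| / 4.2 = 0.2143
Set Φ(δ − 2.054) = 0.95; then δ − 2.054 = Φ⁻¹(0.95) = 1.645, giving δ = 3.699.
δ = d·√(n/2) ⇒ n = 2(δ/d)² = 2 × (3.699 / 0.2143)² = 595.83.
Round up to the next whole unit.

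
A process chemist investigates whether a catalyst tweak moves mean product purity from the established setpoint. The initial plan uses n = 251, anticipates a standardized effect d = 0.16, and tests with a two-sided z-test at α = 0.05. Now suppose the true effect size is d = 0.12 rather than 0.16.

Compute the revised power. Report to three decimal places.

With d = 0.12: δ = d·√n = 0.12 × √251 = 1.9012. Critical value z_{0.025} = 1.960.
Revised power = Φ(δ − 1.960) + Φ(−δ − 1.960) = Φ(-0.059) + Φ(-3.861) = 0.4766 + 0.0001 = 0.4766.

Power ≈ 0.477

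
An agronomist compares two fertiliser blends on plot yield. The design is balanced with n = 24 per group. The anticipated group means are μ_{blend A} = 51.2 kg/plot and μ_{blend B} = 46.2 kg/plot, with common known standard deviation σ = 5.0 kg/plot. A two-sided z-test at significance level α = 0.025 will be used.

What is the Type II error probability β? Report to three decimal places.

β ≈ 0.111

Standardized effect: d = |μ_{blend A} − μ_{blend B}| / σ = |51.2 − 46.2| / 5.0 = 1.0000
Noncentrality parameter: δ = d·√(n/2) = 1.0000 × √(24/2) = 3.4641
Critical value for a two-sided test at α = 0.025: z_{α/2} = 2.241.
Power = Φ(δ − 2.241) + Φ(−δ − 2.241) = Φ(1.223) + Φ(-5.706) = 0.8893 + 0.0000 = 0.8893.
Type II error: β = 1 − power = 1 − 0.8893 = 0.1107.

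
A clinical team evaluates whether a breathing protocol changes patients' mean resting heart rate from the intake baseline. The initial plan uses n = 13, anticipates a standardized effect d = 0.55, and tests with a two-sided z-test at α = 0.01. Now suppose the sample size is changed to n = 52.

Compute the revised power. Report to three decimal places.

Power ≈ 0.918

With n = 52: δ = d·√n = 0.55 × √52 = 3.9661. Critical value z_{0.005} = 2.576.
Revised power = Φ(δ − 2.576) + Φ(−δ − 2.576) = Φ(1.390) + Φ(-6.542) = 0.9178 + 0.0000 = 0.9178.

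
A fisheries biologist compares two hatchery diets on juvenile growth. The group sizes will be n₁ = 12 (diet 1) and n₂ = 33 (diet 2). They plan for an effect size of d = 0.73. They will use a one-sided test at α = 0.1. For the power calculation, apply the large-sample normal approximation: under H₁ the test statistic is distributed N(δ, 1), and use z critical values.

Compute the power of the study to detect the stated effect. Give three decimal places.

Power ≈ 0.812

Noncentrality parameter: δ = d / √(1/n₁ + 1/n₂) = 0.73 / √(1/12 + 1/33) = 2.1655
One-sided α = 0.1 → critical value z_{0.1} = 1.282.
Power = P(Z > 1.282 − δ) = Φ(0.884) = 0.8116.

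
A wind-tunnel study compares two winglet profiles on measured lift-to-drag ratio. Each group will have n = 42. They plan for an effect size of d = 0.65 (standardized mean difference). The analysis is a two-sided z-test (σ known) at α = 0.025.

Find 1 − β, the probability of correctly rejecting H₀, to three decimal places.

Noncentrality parameter: δ = d·√(n/2) = 0.65 × √(42/2) = 2.9787
Critical value for a two-sided test at α = 0.025: z_{α/2} = 2.241.
Power = Φ(δ − 2.241) + Φ(−δ − 2.241) = Φ(0.737) + Φ(-5.220) = 0.7695 + 0.0000 = 0.7695.

Power ≈ 0.770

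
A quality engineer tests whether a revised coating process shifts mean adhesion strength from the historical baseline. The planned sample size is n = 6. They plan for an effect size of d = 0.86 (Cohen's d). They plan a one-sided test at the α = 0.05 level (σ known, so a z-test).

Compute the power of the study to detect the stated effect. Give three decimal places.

Noncentrality parameter: δ = d·√n = 0.86 × √6 = 2.1066
One-sided α = 0.05 → critical value z_{0.05} = 1.645.
Power = P(Z > 1.645 − δ) = Φ(0.462) = 0.6779.

Power ≈ 0.678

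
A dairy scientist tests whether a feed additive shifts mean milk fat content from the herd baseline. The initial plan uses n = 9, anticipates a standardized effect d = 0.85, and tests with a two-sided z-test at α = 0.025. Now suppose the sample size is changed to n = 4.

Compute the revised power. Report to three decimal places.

With n = 4: δ = d·√n = 0.85 × √4 = 1.7000. Critical value z_{0.0125} = 2.241.
Revised power = Φ(δ − 2.241) + Φ(−δ − 2.241) = Φ(-0.541) + Φ(-3.941) = 0.2941 + 0.0000 = 0.2942.

Power ≈ 0.294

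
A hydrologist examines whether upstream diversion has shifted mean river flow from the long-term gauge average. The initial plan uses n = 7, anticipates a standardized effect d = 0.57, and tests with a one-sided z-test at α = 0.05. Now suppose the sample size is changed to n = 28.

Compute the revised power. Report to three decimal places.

With n = 28: δ = d·√n = 0.57 × √28 = 3.0162. Critical value z_{0.05} = 1.645.
Revised power = Φ(δ − 1.645) = Φ(1.371) = 0.9149.

Power ≈ 0.915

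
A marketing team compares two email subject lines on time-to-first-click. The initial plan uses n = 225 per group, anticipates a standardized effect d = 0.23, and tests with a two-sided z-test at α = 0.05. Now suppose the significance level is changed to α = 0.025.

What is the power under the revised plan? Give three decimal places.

Power ≈ 0.579

δ = d·√(n/2) = 0.23 × √(225/2) = 2.4395 (unchanged). New critical value: z_{0.0125} = 2.241.
Revised power = Φ(δ − 2.241) + Φ(−δ − 2.241) = Φ(0.198) + Φ(-4.681) = 0.5785 + 0.0000 = 0.5785.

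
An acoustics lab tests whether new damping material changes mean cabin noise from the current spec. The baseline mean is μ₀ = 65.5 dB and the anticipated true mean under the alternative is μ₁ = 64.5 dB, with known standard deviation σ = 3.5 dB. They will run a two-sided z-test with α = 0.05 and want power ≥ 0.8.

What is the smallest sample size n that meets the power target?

n = 97

Standardized effect: d = |μ₁ − μ₀| / σ = |64.5 − 65.5| / 3.5 = 0.2857
For power 0.8 need Φ(δ − z_{0.025}) = 0.8, so δ = z_{0.025} + z_{0.20} = 1.960 + 0.842 = 2.802.
(The Φ(−δ − z_{α/2}) term is vanishingly small for δ > 0 and is dropped in the standard sample-size formula.)
δ = d·√n ⇒ n = (δ/d)² = (2.802 / 0.2857)² = 96.15.
Rounding up, n = 97.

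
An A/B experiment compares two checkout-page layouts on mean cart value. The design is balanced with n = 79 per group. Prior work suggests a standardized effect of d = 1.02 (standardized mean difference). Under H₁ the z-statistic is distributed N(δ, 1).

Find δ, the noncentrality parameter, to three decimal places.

δ ≈ 6.411

The noncentrality parameter scales effect size by the design's sample-size factor: δ = d·√(n/2) = 1.02 × √(79/2) = 6.4106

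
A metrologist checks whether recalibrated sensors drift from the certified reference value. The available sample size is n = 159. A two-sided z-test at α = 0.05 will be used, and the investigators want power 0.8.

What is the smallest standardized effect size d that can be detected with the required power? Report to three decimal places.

Required noncentrality: δ = z_{0.025} + z_{0.20} = 1.960 + 0.842 = 2.802.
(The second rejection-region term Φ(−δ − z_{α/2}) is negligible and dropped.)
δ = d·√n ⇒ d = δ/√n = 2.802/√159 = 0.2222.

d ≈ 0.222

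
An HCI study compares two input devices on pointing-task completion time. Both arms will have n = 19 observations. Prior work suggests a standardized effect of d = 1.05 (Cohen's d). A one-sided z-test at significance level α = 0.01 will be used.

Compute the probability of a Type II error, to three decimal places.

Noncentrality parameter: δ = d·√(n/2) = 1.05 × √(19/2) = 3.2363
One-sided α = 0.01 → critical value z_{0.01} = 2.326.
Power = Φ(δ − 2.326) = Φ(0.910) = 0.8186.
Type II error: β = 1 − power = 1 − 0.8186 = 0.1814.

β ≈ 0.181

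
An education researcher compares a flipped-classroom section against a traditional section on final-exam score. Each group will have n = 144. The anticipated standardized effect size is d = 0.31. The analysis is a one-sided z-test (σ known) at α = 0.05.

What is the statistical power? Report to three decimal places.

Power ≈ 0.838

Noncentrality parameter: λ = d·√(n/2) = 0.31 × √(144/2) = 2.6304
Critical value for a one-sided test at α = 0.05: z_α = 1.645.
Power = P(Z > 1.645 − λ) = Φ(0.986) = 0.8378.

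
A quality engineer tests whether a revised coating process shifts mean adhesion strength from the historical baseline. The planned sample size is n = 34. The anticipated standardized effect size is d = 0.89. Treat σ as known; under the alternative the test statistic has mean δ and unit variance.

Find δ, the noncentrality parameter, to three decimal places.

δ = d·√n = 0.89 × √34 = 5.1895

δ ≈ 5.190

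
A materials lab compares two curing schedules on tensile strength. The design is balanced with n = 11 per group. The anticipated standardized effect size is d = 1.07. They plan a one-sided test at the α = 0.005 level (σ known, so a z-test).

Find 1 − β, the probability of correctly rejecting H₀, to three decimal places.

Noncentrality parameter: δ = d·√(n/2) = 1.07 × √(11/2) = 2.5094
One-sided α = 0.005 → critical value z_{0.005} = 2.576.
Power = P(Z > 2.576 − δ) = Φ(-0.066) = 0.4735.

Power ≈ 0.474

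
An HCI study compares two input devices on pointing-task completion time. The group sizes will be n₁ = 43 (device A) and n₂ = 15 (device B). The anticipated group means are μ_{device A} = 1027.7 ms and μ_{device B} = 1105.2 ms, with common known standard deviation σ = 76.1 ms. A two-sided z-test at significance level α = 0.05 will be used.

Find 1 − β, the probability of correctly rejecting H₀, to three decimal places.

Power ≈ 0.925

Standardized effect: d = |μ_{device A} − μ_{device B}| / σ = |1027.7 − 1105.2| / 76.1 = 1.0184
Noncentrality parameter: δ = d / √(1/n₁ + 1/n₂) = 1.0184 / √(1/43 + 1/15) = 3.3961
Two-sided α = 0.05 → critical value z_{0.025} = 1.960.
Power = Φ(δ − 1.960) + Φ(−δ − 1.960) = Φ(1.436) + Φ(-5.356) = 0.9245 + 0.0000 = 0.9245.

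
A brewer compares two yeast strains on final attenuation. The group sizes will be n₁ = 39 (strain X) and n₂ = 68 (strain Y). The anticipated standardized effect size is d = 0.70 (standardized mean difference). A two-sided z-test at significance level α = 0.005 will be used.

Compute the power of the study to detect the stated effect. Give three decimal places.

Noncentrality parameter: δ = d / √(1/n₁ + 1/n₂) = 0.70 / √(1/39 + 1/68) = 3.4849
Critical value for a two-sided test at α = 0.005: z_{α/2} = 2.807.
Power = Φ(δ − 2.807) + Φ(−δ − 2.807) = Φ(0.678) + Φ(-6.292) = 0.7511 + 0.0000 = 0.7511.

Power ≈ 0.751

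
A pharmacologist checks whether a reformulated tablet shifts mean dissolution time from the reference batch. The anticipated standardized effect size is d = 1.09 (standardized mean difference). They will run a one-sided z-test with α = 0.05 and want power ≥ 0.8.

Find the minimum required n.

n = 6

For power 0.8 need Φ(δ − z_{0.05}) = 0.8, so δ = z_{0.05} + z_{0.20} = 1.645 + 0.842 = 2.486.
δ = d·√n ⇒ n = (δ/d)² = (2.486 / 1.09)² = 5.20.
Rounding up, n = 6.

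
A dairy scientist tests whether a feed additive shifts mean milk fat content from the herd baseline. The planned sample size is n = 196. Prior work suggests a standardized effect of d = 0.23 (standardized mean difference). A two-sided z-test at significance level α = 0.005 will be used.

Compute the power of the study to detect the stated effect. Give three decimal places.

Noncentrality parameter: δ = d·√n = 0.23 × √196 = 3.2200
Two-sided α = 0.005 → critical value z_{0.0025} = 2.807.
Power = Φ(δ − 2.807) + Φ(−δ − 2.807) = Φ(0.413) + Φ(-6.027) = 0.6602 + 0.0000 = 0.6602.

Power ≈ 0.660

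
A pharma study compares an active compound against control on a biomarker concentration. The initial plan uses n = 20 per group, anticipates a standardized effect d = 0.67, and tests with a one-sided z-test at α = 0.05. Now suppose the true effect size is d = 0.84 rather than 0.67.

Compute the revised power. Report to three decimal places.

Power ≈ 0.844

With d = 0.84: δ = d·√(n/2) = 0.84 × √(20/2) = 2.6563. Critical value z_{0.05} = 1.645.
Revised power = P(Z > 1.645 − δ) = Φ(1.011) = 0.8441.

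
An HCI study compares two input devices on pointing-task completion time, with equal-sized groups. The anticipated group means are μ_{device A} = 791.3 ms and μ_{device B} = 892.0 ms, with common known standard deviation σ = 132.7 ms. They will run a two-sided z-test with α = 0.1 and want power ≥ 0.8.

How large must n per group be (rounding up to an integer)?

Standardized effect: d = |μ_{device A} − μ_{device B}| / σ = |791.3 − 892.0| / 132.7 = 0.7589
Set Φ(δ − 1.645) = 0.8; then δ − 1.645 = Φ⁻¹(0.8) = 0.842, giving δ = 2.486.
(Ignoring the negligible lower-tail rejection probability gives the usual closed-form inversion.)
δ = d·√(n/2) ⇒ n = 2(δ/d)² = 2 × (2.486 / 0.7589)² = 21.47.
Round up to the next whole unit.

n = 22 per group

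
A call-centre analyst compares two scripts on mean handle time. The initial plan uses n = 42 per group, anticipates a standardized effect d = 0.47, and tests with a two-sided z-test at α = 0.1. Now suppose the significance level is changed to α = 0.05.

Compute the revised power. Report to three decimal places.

δ = d·√(n/2) = 0.47 × √(42/2) = 2.1538 (unchanged). New critical value: z_{0.025} = 1.960.
Revised power = Φ(δ − 1.960) + Φ(−δ − 1.960) = Φ(0.194) + Φ(-4.114) = 0.5769 + 0.0000 = 0.5769.

Power ≈ 0.577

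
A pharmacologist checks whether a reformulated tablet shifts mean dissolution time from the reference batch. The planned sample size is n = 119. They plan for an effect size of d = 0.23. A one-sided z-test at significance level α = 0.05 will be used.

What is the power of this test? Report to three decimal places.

Power ≈ 0.806

Noncentrality parameter: δ = d·√n = 0.23 × √119 = 2.5090
One-sided α = 0.05 → critical value z_{0.05} = 1.645.
Power = P(Z > 1.645 − δ) = Φ(0.864) = 0.8062.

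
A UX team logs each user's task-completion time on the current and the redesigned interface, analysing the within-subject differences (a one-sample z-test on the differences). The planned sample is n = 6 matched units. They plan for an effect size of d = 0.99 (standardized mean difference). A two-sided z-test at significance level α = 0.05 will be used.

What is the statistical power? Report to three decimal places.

Noncentrality parameter: δ = d·√n = 0.99 × √6 = 2.4250
Critical value for a two-sided test at α = 0.05: z_{α/2} = 1.960.
Power = Φ(δ − 1.960) + Φ(−δ − 1.960) = Φ(0.465) + Φ(-4.385) = 0.6790 + 0.0000 = 0.6791.

Power ≈ 0.679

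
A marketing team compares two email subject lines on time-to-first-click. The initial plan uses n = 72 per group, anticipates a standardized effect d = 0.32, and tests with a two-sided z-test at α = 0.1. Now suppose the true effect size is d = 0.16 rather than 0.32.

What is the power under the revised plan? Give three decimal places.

With d = 0.16: δ = d·√(n/2) = 0.16 × √(72/2) = 0.9600. Critical value z_{0.05} = 1.645.
Revised power = Φ(δ − 1.645) + Φ(−δ − 1.645) = Φ(-0.685) + Φ(-2.605) = 0.2467 + 0.0046 = 0.2513.

Power ≈ 0.251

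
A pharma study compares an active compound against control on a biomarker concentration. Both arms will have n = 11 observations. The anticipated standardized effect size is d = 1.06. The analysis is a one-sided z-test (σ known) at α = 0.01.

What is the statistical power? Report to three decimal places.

Power ≈ 0.563

Noncentrality parameter: δ = d·√(n/2) = 1.06 × √(11/2) = 2.4859
Critical value for a one-sided test at α = 0.01: z_α = 2.326.
Power = P(Z > 2.326 − δ) = Φ(0.160) = 0.5634.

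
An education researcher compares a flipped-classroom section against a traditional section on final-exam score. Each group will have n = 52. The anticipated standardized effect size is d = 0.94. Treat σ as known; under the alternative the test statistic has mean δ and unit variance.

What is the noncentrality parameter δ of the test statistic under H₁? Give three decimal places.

The noncentrality parameter scales effect size by the design's sample-size factor: δ = d·√(n/2) = 0.94 × √(52/2) = 4.7931

δ ≈ 4.793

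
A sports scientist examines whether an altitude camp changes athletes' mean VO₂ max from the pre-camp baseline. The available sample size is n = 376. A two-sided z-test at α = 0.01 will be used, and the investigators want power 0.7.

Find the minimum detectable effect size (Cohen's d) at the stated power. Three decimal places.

d ≈ 0.160

Need Φ(δ − 2.576) = 0.7, so δ = 2.576 + 0.524 = 3.100.
(The second rejection-region term Φ(−δ − z_{α/2}) is negligible and dropped.)
δ = d·√n ⇒ d = δ/√n = 3.100/√376 = 0.1599.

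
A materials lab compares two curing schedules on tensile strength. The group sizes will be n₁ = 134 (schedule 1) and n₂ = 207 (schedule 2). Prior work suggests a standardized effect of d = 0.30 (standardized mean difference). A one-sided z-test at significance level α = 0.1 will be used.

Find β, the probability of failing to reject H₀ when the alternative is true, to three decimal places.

β ≈ 0.077

Noncentrality parameter: δ = d / √(1/n₁ + 1/n₂) = 0.30 / √(1/134 + 1/207) = 2.7057
Critical value for a one-sided test at α = 0.1: z_α = 1.282.
Power = Φ(δ − 1.282) = Φ(1.424) = 0.9228.
Type II error: β = 1 − power = 1 − 0.9228 = 0.0772.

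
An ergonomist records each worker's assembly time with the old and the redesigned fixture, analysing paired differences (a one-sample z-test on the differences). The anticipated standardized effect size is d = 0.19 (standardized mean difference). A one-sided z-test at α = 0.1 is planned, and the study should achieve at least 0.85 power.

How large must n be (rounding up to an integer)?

For power 0.85 need Φ(δ − z_{0.1}) = 0.85, so δ = z_{0.1} + z_{0.15} = 1.282 + 1.036 = 2.318.
δ = d·√n ⇒ n = (δ/d)² = (2.318 / 0.19)² = 148.84.
Round up to the next whole unit.

n = 149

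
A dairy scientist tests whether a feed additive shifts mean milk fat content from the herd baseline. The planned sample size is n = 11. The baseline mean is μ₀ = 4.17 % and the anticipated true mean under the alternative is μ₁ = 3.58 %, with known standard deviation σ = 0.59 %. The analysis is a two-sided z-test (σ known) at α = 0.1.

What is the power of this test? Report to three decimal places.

Power ≈ 0.953

Standardized effect: d = |μ₁ − μ₀| / σ = |3.58 − 4.17| / 0.59 = 1.0000
Noncentrality parameter: δ = d·√n = 1.0000 × √11 = 3.3166
Critical value for a two-sided test at α = 0.1: z_{α/2} = 1.645.
Power = Φ(δ − 1.645) + Φ(−δ − 1.645) = Φ(1.672) + Φ(-4.961) = 0.9527 + 0.0000 = 0.9527.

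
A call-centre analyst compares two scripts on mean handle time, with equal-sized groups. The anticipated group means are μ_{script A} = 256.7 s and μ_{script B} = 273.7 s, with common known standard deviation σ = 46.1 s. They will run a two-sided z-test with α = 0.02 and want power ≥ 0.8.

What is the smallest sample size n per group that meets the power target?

Standardized effect: d = |μ_{script A} − μ_{script B}| / σ = |256.7 − 273.7| / 46.1 = 0.3688
Set Φ(δ − 2.326) = 0.8; then δ − 2.326 = Φ⁻¹(0.8) = 0.842, giving δ = 3.168.
(The Φ(−δ − z_{α/2}) term is vanishingly small for δ > 0 and is dropped in the standard sample-size formula.)
δ = d·√(n/2) ⇒ n = 2(δ/d)² = 2 × (3.168 / 0.3688)² = 147.60.
Round up to the next whole unit.

n = 148 per group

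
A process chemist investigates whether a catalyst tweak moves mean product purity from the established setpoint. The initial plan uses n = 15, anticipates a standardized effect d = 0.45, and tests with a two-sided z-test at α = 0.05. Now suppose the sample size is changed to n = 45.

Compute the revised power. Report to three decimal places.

With n = 45: δ = d·√n = 0.45 × √45 = 3.0187. Critical value z_{0.025} = 1.960.
Revised power = Φ(δ − 1.960) + Φ(−δ − 1.960) = Φ(1.059) + Φ(-4.979) = 0.8551 + 0.0000 = 0.8551.

Power ≈ 0.855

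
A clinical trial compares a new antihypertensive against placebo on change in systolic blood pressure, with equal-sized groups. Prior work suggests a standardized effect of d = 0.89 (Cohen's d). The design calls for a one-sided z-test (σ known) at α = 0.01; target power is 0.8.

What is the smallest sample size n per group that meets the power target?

n = 26 per group

For power 0.8 need Φ(δ − z_{0.01}) = 0.8, so δ = z_{0.01} + z_{0.20} = 2.326 + 0.842 = 3.168.
δ = d·√(n/2) ⇒ n = 2(δ/d)² = 2 × (3.168 / 0.89)² = 25.34.
Round up to the next whole unit.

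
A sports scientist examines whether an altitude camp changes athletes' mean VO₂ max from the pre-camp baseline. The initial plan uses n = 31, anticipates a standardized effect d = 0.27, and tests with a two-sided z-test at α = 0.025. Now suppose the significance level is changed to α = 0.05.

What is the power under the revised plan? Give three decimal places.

Power ≈ 0.324

δ = d·√n = 0.27 × √31 = 1.5033 (unchanged). New critical value: z_{0.025} = 1.960.
Revised power = Φ(δ − 1.960) + Φ(−δ − 1.960) = Φ(-0.457) + Φ(-3.463) = 0.3240 + 0.0003 = 0.3242.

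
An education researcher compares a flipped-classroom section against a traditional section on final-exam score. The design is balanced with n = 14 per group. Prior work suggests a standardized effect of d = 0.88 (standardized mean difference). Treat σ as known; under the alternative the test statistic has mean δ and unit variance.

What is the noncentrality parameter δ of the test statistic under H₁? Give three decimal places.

δ ≈ 2.328

δ = d·√(n/2) = 0.88 × √(14/2) = 2.3283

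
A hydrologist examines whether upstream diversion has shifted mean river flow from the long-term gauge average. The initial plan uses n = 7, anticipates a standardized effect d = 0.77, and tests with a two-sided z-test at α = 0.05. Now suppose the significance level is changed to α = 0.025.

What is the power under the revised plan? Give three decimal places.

Power ≈ 0.419

δ = d·√n = 0.77 × √7 = 2.0372 (unchanged). New critical value: z_{0.0125} = 2.241.
Revised power = Φ(δ − 2.241) + Φ(−δ − 2.241) = Φ(-0.204) + Φ(-4.279) = 0.4191 + 0.0000 = 0.4191.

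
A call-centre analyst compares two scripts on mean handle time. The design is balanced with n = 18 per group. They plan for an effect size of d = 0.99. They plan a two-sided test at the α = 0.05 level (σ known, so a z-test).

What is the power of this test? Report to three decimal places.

Noncentrality parameter: δ = d·√(n/2) = 0.99 × √(18/2) = 2.9700
Critical value for a two-sided test at α = 0.05: z_{α/2} = 1.960.
Power = Φ(δ − 1.960) + Φ(−δ − 1.960) = Φ(1.010) + Φ(-4.930) = 0.8438 + 0.0000 = 0.8438.

Power ≈ 0.844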